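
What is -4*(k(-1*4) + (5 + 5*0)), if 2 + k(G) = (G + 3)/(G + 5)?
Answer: -8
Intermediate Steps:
k(G) = -2 + (3 + G)/(5 + G) (k(G) = -2 + (G + 3)/(G + 5) = -2 + (3 + G)/(5 + G))
-4*(k(-1*4) + (5 + 5*0)) = -4*((-7 - (-1)*4)/(5 - 1*4) + (5 + 5*0)) = -4*((-7 - 1*(-4))/(5 - 4) + (5 + 0)) = -4*((-7 + 4)/1 + 5) = -4*(1*(-3) + 5) = -4*(-3 + 5) = -4*2 = -8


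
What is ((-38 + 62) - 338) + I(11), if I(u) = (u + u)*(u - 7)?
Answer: -226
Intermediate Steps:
I(u) = 2*u*(-7 + u) (I(u) = (2*u)*(-7 + u) = 2*u*(-7 + u))
((-38 + 62) - 338) + I(11) = ((-38 + 62) - 338) + 2*11*(-7 + 11) = (24 - 338) + 2*11*4 = -314 + 88 = -226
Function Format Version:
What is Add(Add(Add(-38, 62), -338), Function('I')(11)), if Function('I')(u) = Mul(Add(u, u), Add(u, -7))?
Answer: -226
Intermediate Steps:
Function('I')(u) = Mul(2, u, Add(-7, u)) (Function('I')(u) = Mul(Mul(2, u), Add(-7, u)) = Mul(2, u, Add(-7, u)))
Add(Add(Add(-38, 62), -338), Function('I')(11)) = Add(Add(Add(-38, 62), -338), Mul(2, 11, Add(-7, 11))) = Add(Add(24, -338), Mul(2, 11, 4)) = Add(-314, 88) = -226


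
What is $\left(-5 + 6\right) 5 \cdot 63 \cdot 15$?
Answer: $4725$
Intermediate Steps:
$\left(-5 + 6\right) 5 \cdot 63 \cdot 15 = 1 \cdot 5 \cdot 63 \cdot 15 = 5 \cdot 63 \cdot 15 = 315 \cdot 15 = 4725$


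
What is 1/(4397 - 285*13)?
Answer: 1/692 ≈ 0.0014451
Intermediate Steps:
1/(4397 - 285*13) = 1/(4397 - 3705) = 1/692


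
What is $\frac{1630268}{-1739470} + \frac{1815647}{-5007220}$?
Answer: $- \frac{226427480441}{174198179468} \approx -1.2998$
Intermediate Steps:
$\frac{1630268}{-1739470} + \frac{1815647}{-5007220} = 1630268 \left(- \frac{1}{1739470}\right) + 1815647 \left(- \frac{1}{5007220}\right) = - \frac{815134}{869735} - \frac{1815647}{5007220} = - \frac{226427480441}{174198179468}$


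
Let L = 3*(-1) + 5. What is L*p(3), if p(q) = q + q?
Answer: 12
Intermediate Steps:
p(q) = 2*q
L = 2 (L = -3 + 5 = 2)
L*p(3) = 2*(2*3) = 2*6 = 12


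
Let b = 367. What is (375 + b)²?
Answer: 550564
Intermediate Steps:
(375 + b)² = (375 + 367)² = 742² = 550564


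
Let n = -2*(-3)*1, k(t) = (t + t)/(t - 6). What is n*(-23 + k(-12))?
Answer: -130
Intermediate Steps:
k(t) = 2*t/(-6 + t) (k(t) = (2*t)/(-6 + t) = 2*t/(-6 + t))
n = 6 (n = 6*1 = 6)
n*(-23 + k(-12)) = 6*(-23 + 2*(-12)/(-6 - 12)) = 6*(-23 + 2*(-12)/(-18)) = 6*(-23 + 2*(-12)*(-1/18)) = 6*(-23 + 4/3) = 6*(-65/3) = -130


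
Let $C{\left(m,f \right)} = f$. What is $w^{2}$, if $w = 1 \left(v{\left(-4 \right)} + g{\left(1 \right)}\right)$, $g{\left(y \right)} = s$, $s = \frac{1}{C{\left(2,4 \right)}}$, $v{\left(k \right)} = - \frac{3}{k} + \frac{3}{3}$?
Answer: $4$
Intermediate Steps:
$v{\left(k \right)} = 1 - \frac{3}{k}$ ($v{\left(k \right)} = - \frac{3}{k} + 3 \cdot \frac{1}{3} = - \frac{3}{k} + 1 = 1 - \frac{3}{k}$)
$s = \frac{1}{4} \approx 0.25$
$g{\left(y \right)} = \frac{1}{4}$
$w = 2$ ($w = 1 \left(\frac{-3 - 4}{-4} + \frac{1}{4}\right) = 1 \left(\left(- \frac{1}{4}\right) \left(-7\right) + \frac{1}{4}\right) = 1 \left(\frac{7}{4} + \frac{1}{4}\right) = 1 \cdot 2 = 2$)
$w^{2} = 2^{2} = 4$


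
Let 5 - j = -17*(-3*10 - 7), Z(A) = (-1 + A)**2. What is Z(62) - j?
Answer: 4345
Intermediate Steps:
j = -624 (j = 5 - (-17)*(-3*10 - 7) = 5 - (-17)*(-30 - 7) = 5 - (-17)*(-37) = 5 - 1*629 = 5 - 629 = -624)
Z(62) - j = (-1 + 62)**2 - 1*(-624) = 61**2 + 624 = 3721 + 624 = 4345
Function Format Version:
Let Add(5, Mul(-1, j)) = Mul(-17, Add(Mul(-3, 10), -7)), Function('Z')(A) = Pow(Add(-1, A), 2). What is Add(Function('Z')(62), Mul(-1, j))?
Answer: 4345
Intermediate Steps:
j = -624 (j = Add(5, Mul(-1, Mul(-17, Add(Mul(-3, 10), -7)))) = Add(5, Mul(-1, Mul(-17, Add(-30, -7)))) = Add(5, Mul(-1, Mul(-17, -37))) = Add(5, Mul(-1, 629)) = Add(5, -629) = -624)
Add(Function('Z')(62), Mul(-1, j)) = Add(Pow(Add(-1, 62), 2), Mul(-1, -624)) = Add(Pow(61, 2), 624) = Add(3721, 624) = 4345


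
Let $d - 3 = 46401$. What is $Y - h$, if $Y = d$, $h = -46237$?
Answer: $92641$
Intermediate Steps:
$d = 46404$ ($d = 3 + 46401 = 46404$)
$Y = 46404$
$Y - h = 46404 - -46237 = 46404 + 46237 = 92641$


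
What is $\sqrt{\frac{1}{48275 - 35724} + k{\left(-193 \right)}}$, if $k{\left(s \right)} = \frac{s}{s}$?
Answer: $\frac{2 \sqrt{39385038}}{12551} \approx 1.0$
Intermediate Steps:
$k{\left(s \right)} = 1$
$\sqrt{\frac{1}{48275 - 35724} + k{\left(-193 \right)}} = \sqrt{\frac{1}{48275 - 35724} + 1} = \sqrt{\frac{1}{12551} + 1} = \sqrt{\frac{12552}{12551}} = \frac{2 \sqrt{39385038}}{12551}$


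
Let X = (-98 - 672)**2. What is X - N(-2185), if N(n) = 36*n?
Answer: 671560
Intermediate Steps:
X = 592900 (X = (-770)**2 = 592900)
X - N(-2185) = 592900 - 36*(-2185) = 592900 - 1*(-78660) = 592900 + 78660 = 671560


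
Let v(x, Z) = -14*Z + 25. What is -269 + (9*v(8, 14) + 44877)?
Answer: 43069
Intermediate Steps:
v(x, Z) = 25 - 14*Z
-269 + (9*v(8, 14) + 44877) = -269 + (9*(25 - 14*14) + 44877) = -269 + (9*(25 - 196) + 44877) = -269 + (9*(-171) + 44877) = -269 + (-1539 + 44877) = -269 + 43338 = 43069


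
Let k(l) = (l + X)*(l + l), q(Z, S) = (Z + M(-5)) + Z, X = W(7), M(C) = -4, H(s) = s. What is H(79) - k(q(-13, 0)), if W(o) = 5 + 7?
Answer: -1001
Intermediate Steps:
W(o) = 12
X = 12
q(Z, S) = -4 + 2*Z (q(Z, S) = (Z - 4) + Z = (-4 + Z) + Z = -4 + 2*Z)
k(l) = 2*l*(12 + l) (k(l) = (l + 12)*(l + l) = (12 + l)*(2*l) = 2*l*(12 + l))
H(79) - k(q(-13, 0)) = 79 - 2*(-4 + 2*(-13))*(12 + (-4 + 2*(-13))) = 79 - 2*(-4 - 26)*(12 + (-4 - 26)) = 79 - 2*(-30)*(12 - 30) = 79 - 2*(-30)*(-18) = 79 - 1*1080 = 79 - 1080 = -1001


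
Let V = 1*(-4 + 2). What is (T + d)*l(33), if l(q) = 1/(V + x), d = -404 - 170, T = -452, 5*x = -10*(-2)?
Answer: -513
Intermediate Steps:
x = 4 (x = (-10*(-2))/5 = (⅕)*20 = 4)
V = -2 (V = 1*(-2) = -2)
d = -574
l(q) = ½ (l(q) = 1/(-2 + 4) = 1/2 = ½)
(T + d)*l(33) = (-452 - 574)*(½) = -1026*½ = -513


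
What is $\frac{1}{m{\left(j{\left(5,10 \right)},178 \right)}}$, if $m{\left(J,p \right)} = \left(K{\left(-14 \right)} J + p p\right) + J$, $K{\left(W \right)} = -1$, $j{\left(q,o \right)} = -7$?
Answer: $\frac{1}{31684} \approx 3.1562 \cdot 10^{-5}$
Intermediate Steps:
$m{\left(J,p \right)} = p^{2}$ ($m{\left(J,p \right)} = \left(- J + p p\right) + J = \left(- J + p^{2}\right) + J = \left(p^{2} - J\right) + J = p^{2}$)
$\frac{1}{m{\left(j{\left(5,10 \right)},178 \right)}} = \frac{1}{178^{2}} = \frac{1}{31684}$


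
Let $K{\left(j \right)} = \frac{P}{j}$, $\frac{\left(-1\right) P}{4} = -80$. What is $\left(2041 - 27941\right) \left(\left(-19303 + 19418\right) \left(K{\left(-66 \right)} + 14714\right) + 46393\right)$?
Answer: $- \frac{1485421954100}{33} \approx -4.5013 \cdot 10^{10}$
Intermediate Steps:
$P = 320$ ($P = \left(-4\right) \left(-80\right) = 320$)
$K{\left(j \right)} = \frac{320}{j}$
$\left(2041 - 27941\right) \left(\left(-19303 + 19418\right) \left(K{\left(-66 \right)} + 14714\right) + 46393\right) = \left(2041 - 27941\right) \left(\left(-19303 + 19418\right) \left(\frac{320}{-66} + 14714\right) + 46393\right) = - 25900 \left(115 \left(320 \left(- \frac{1}{66}\right) + 14714\right) + 46393\right) = - 25900 \left(115 \left(- \frac{160}{33} + 14714\right) + 46393\right) = - 25900 \left(115 \cdot \frac{485402}{33} + 46393\right) = - 25900 \left(\frac{55821230}{33} + 46393\right) = \left(-25900\right) \frac{57352199}{33} = - \frac{1485421954100}{33}$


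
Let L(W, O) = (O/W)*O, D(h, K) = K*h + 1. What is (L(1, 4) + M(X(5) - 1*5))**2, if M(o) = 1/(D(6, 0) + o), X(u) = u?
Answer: 289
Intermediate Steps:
D(h, K) = 1 + K*h
L(W, O) = O**2/W
M(o) = 1/(1 + o) (M(o) = 1/((1 + 0*6) + o) = 1/((1 + 0) + o) = 1/(1 + o))
(L(1, 4) + M(X(5) - 1*5))**2 = (4**2/1 + 1/(1 + (5 - 1*5)))**2 = (16*1 + 1/(1 + (5 - 5)))**2 = (16 + 1/(1 + 0))**2 = (16 + 1/1)**2 = (16 + 1)**2 = 17**2 = 289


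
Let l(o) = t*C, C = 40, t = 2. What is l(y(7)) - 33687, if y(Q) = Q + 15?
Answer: -33607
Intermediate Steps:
y(Q) = 15 + Q
l(o) = 80 (l(o) = 2*40 = 80)
l(y(7)) - 33687 = 80 - 33687 = -33607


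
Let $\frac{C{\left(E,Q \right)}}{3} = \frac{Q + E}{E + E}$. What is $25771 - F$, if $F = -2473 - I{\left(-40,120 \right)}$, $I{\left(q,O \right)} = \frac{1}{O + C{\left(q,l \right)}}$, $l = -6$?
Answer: $\frac{137520076}{4869} \approx 28244.0$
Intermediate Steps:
$C{\left(E,Q \right)} = \frac{3 \left(E + Q\right)}{2 E}$ ($C{\left(E,Q \right)} = 3 \frac{Q + E}{E + E} = 3 \frac{E + Q}{2 E} = \frac{3 \left(E + Q\right)}{2 E}$)
$I{\left(q,O \right)} = \frac{1}{O + \frac{3 \left(-6 + q\right)}{2 q}}$ ($I{\left(q,O \right)} = \frac{1}{O + \frac{3 \left(q - 6\right)}{2 q}} = \frac{1}{O + \frac{3 \left(-6 + q\right)}{2 q}}$)
$F = - \frac{12041077}{4869}$ ($F = -2473 - 2 \left(-40\right) \frac{1}{-18 + 3 \left(-40\right) + 2 \cdot 120 \left(-40\right)} = -2473 - 2 \left(-40\right) \frac{1}{-18 - 120 - 9600} = -2473 - 2 \left(-40\right) \frac{1}{-9738} = -2473 - 2 \left(-40\right) \left(- \frac{1}{9738}\right) = -2473 - \frac{40}{4869} = - \frac{12041077}{4869} \approx -2473.0$)
$25771 - F = 25771 - - \frac{12041077}{4869} = 25771 + \frac{12041077}{4869} = \frac{137520076}{4869}$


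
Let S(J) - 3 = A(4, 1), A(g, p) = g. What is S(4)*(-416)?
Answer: -2912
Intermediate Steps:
S(J) = 7 (S(J) = 3 + 4 = 7)
S(4)*(-416) = 7*(-416) = -2912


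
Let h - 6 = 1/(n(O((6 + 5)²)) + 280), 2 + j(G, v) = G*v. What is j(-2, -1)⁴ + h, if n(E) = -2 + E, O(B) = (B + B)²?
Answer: 353053/58842 ≈ 6.0000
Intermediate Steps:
j(G, v) = -2 + G*v
O(B) = 4*B² (O(B) = (2*B)² = 4*B²)
h = 353053/58842 (h = 6 + 1/((-2 + 4*((6 + 5)²)²) + 280) = 6 + 1/((-2 + 4*(11²)²) + 280) = 6 + 1/((-2 + 4*121²) + 280) = 6 + 1/((-2 + 4*14641) + 280) = 6 + 1/((-2 + 58564) + 280) = 6 + 1/(58562 + 280) = 6 + 1/58842 = 353053/58842 ≈ 6.0000)
j(-2, -1)⁴ + h = (-2 - 2*(-1))⁴ + 353053/58842 = (-2 + 2)⁴ + 353053/58842 = 0⁴ + 353053/58842 = 0 + 353053/58842 = 353053/58842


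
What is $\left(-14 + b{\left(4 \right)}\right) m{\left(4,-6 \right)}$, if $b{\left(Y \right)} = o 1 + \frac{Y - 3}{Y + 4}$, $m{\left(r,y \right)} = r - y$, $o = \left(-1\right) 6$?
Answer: $- \frac{795}{4} \approx -198.75$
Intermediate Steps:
$o = -6$
$b{\left(Y \right)} = -6 + \frac{-3 + Y}{4 + Y}$ ($b{\left(Y \right)} = \left(-6\right) 1 + \frac{Y - 3}{Y + 4} = -6 + \frac{-3 + Y}{4 + Y}$)
$\left(-14 + b{\left(4 \right)}\right) m{\left(4,-6 \right)} = \left(-14 + \frac{-27 - 20}{4 + 4}\right) \left(4 - -6\right) = \left(-14 + \frac{-27 - 20}{8}\right) \left(4 + 6\right) = \left(-14 + \frac{1}{8} \left(-47\right)\right) 10 = \left(-14 - \frac{47}{8}\right) 10 = \left(- \frac{159}{8}\right) 10 = - \frac{795}{4}$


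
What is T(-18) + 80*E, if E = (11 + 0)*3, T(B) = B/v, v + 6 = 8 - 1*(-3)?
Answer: 13182/5 ≈ 2636.4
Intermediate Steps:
v = 5 (v = -6 + (8 - 1*(-3)) = -6 + (8 + 3) = -6 + 11 = 5)
T(B) = B/5
E = 33 (E = 11*3 = 33)
T(-18) + 80*E = (⅕)*(-18) + 80*33 = -18/5 + 2640 = 13182/5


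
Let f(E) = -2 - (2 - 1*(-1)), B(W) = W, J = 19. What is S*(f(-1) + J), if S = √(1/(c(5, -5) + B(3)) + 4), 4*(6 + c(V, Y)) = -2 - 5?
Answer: 84*√38/19 ≈ 27.253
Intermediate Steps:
c(V, Y) = -31/4 (c(V, Y) = -6 + (-2 - 5)/4 = -6 + (¼)*(-7) = -6 - 7/4 = -31/4)
f(E) = -5 (f(E) = -2 - (2 + 1) = -2 - 1*3 = -2 - 3 = -5)
S = 6*√38/19 (S = √(1/(-31/4 + 3) + 4) = √(1/(-19/4) + 4) = √(-4/19 + 4) = √(72/19) = 6*√38/19 ≈ 1.9467)
S*(f(-1) + J) = (6*√38/19)*(-5 + 19) = (6*√38/19)*14 = 84*√38/19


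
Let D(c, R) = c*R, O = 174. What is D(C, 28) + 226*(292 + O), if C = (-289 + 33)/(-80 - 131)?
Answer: 22228844/211 ≈ 1.0535e+5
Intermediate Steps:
C = 256/211 (C = -256/(-211) = -256*(-1/211) = 256/211 ≈ 1.2133)
D(c, R) = R*c
D(C, 28) + 226*(292 + O) = 28*(256/211) + 226*(292 + 174) = 7168/211 + 226*466 = 7168/211 + 105316 = 22228844/211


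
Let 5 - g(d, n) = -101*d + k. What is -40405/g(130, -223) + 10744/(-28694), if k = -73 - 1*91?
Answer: -651132763/190800753 ≈ -3.4126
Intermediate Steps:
k = -164 (k = -73 - 91 = -164)
g(d, n) = 169 + 101*d (g(d, n) = 5 - (-101*d - 164) = 5 - (-164 - 101*d) = 5 + (164 + 101*d) = 169 + 101*d)
-40405/g(130, -223) + 10744/(-28694) = -40405/(169 + 101*130) + 10744/(-28694) = -40405/(169 + 13130) + 10744*(-1/28694) = -40405/13299 - 5372/14347 = -651132763/190800753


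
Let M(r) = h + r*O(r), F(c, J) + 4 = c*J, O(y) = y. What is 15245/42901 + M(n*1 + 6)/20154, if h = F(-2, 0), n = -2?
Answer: 51293757/144104459 ≈ 0.35595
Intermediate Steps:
F(c, J) = -4 + J*c (F(c, J) = -4 + c*J = -4 + J*c)
h = -4 (h = -4 + 0*(-2) = -4 + 0 = -4)
M(r) = -4 + r² (M(r) = -4 + r*r = -4 + r²)
15245/42901 + M(n*1 + 6)/20154 = 15245/42901 + (-4 + (-2*1 + 6)²)/20154 = 15245*(1/42901) + (-4 + (-2 + 6)²)*(1/20154) = 15245/42901 + (-4 + 4²)*(1/20154) = 15245/42901 + (-4 + 16)*(1/20154) = 15245/42901 + 12*(1/20154) = 15245/42901 + 2/3359 = 51293757/144104459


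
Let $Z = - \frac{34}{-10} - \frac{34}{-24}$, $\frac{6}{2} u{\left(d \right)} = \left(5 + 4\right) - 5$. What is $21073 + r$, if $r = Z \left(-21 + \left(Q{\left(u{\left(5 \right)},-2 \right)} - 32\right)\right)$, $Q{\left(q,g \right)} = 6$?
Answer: $\frac{1250797}{60} \approx 20847.0$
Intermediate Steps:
$u{\left(d \right)} = \frac{4}{3}$ ($u{\left(d \right)} = \frac{\left(5 + 4\right) - 5}{3} = \frac{9 - 5}{3} = \frac{1}{3} \cdot 4 = \frac{4}{3}$)
$Z = \frac{289}{60}$ ($Z = \left(-34\right) \left(- \frac{1}{10}\right) - - \frac{17}{12} = \frac{17}{5} + \frac{17}{12} = \frac{289}{60} \approx 4.8167$)
$r = - \frac{13583}{60}$ ($r = \frac{289 \left(-21 + \left(6 - 32\right)\right)}{60} = \frac{289 \left(-21 - 26\right)}{60} = \frac{289}{60} \left(-47\right) = - \frac{13583}{60} \approx -226.38$)
$21073 + r = 21073 - \frac{13583}{60} = \frac{1250797}{60}$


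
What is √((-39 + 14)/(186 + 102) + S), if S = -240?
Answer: I*√138290/24 ≈ 15.495*I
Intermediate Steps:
√((-39 + 14)/(186 + 102) + S) = √((-39 + 14)/(186 + 102) - 240) = √(-25/288 - 240) = √(-69145/288) = I*√138290/24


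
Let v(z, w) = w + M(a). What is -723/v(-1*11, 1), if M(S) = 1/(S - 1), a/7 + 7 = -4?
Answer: -56394/77 ≈ -732.39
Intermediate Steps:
a = -77 (a = -49 + 7*(-4) = -49 - 28 = -77)
M(S) = 1/(-1 + S)
v(z, w) = -1/78 + w (v(z, w) = w + 1/(-1 - 77) = w + 1/(-78) = w - 1/78 = -1/78 + w)
-723/v(-1*11, 1) = -723/(-1/78 + 1) = -723/77/78 = -723*78/77 = -56394/77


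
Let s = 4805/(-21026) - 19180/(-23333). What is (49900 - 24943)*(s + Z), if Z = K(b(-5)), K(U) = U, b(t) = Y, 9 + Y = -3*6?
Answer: -323318612607507/490599658 ≈ -6.5903e+5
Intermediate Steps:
Y = -27 (Y = -9 - 3*6 = -9 - 18 = -27)
b(t) = -27
s = 291163615/490599658 (s = 4805*(-1/21026) - 19180*(-1/23333) = -4805/21026 + 19180/23333 = 291163615/490599658 ≈ 0.59348)
Z = -27
(49900 - 24943)*(s + Z) = (49900 - 24943)*(291163615/490599658 - 27) = 24957*(-12955027151/490599658) = -323318612607507/490599658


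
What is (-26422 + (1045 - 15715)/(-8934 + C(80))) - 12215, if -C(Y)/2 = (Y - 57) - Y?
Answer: -3786263/98 ≈ -38635.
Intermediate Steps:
C(Y) = 114 (C(Y) = -2*((Y - 57) - Y) = -2*((-57 + Y) - Y) = -2*(-57) = 114)
(-26422 + (1045 - 15715)/(-8934 + C(80))) - 12215 = (-26422 + (1045 - 15715)/(-8934 + 114)) - 12215 = (-26422 - 14670/(-8820)) - 12215 = (-26422 - 14670*(-1/8820)) - 12215 = (-26422 + 163/98) - 12215 = -2589193/98 - 12215 = -3786263/98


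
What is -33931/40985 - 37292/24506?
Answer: -1179962853/502189205 ≈ -2.3496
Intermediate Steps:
-33931/40985 - 37292/24506 = -33931*1/40985 - 37292*1/24506 = -33931/40985 - 18646/12253 = -1179962853/502189205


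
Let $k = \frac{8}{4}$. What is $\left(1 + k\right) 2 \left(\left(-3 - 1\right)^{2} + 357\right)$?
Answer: $2238$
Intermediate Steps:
$k = 2$ ($k = 8 \cdot \frac{1}{4} = 2$)
$\left(1 + k\right) 2 \left(\left(-3 - 1\right)^{2} + 357\right) = \left(1 + 2\right) 2 \left(\left(-3 - 1\right)^{2} + 357\right) = 3 \cdot 2 \left(\left(-4\right)^{2} + 357\right) = 6 \left(16 + 357\right) = 6 \cdot 373 = 2238$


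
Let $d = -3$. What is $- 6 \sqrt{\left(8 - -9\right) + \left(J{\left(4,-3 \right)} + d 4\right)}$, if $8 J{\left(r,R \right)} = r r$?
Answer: $- 6 \sqrt{7} \approx -15.875$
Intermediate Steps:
$J{\left(r,R \right)} = \frac{r^{2}}{8}$ ($J{\left(r,R \right)} = \frac{r r}{8} = \frac{r^{2}}{8}$)
$- 6 \sqrt{\left(8 - -9\right) + \left(J{\left(4,-3 \right)} + d 4\right)} = - 6 \sqrt{\left(8 - -9\right) + \left(\frac{4^{2}}{8} - 12\right)} = - 6 \sqrt{\left(8 + 9\right) + \left(\frac{1}{8} \cdot 16 - 12\right)} = - 6 \sqrt{17 + \left(2 - 12\right)} = - 6 \sqrt{17 - 10} = - 6 \sqrt{7}$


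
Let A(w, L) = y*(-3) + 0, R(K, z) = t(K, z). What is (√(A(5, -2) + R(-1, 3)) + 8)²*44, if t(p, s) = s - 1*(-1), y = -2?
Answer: 3256 + 704*√10 ≈ 5482.2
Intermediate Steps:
t(p, s) = 1 + s (t(p, s) = s + 1 = 1 + s)
R(K, z) = 1 + z
A(w, L) = 6 (A(w, L) = -2*(-3) + 0 = 6 + 0 = 6)
(√(A(5, -2) + R(-1, 3)) + 8)²*44 = (√(6 + (1 + 3)) + 8)²*44 = (√(6 + 4) + 8)²*44 = (√10 + 8)²*44 = (8 + √10)²*44 = 44*(8 + √10)²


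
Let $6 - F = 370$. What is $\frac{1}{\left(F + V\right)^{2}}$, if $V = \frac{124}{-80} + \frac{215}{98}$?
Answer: $\frac{960400}{126799375921} \approx 7.5742 \cdot 10^{-6}$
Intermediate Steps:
$F = -364$ ($F = 6 - 370 = -364$)
$V = \frac{631}{980}$ ($V = 124 \left(- \frac{1}{80}\right) + 215 \cdot \frac{1}{98} = - \frac{31}{20} + \frac{215}{98} = \frac{631}{980} \approx 0.64388$)
$\frac{1}{\left(F + V\right)^{2}} = \frac{1}{\left(-364 + \frac{631}{980}\right)^{2}} = \frac{1}{\left(- \frac{356089}{980}\right)^{2}} = \frac{1}{\frac{126799375921}{960400}} = \frac{960400}{126799375921}$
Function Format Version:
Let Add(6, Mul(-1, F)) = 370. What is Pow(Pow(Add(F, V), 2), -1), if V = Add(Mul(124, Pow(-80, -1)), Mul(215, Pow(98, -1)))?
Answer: Rational(960400, 126799375921) ≈ 7.5742e-6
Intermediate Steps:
F = -364 (F = Add(6, Mul(-1, 370)) = Add(6, -370) = -364)
V = Rational(631, 980) (V = Add(Mul(124, Rational(-1, 80)), Mul(215, Rational(1, 98))) = Add(Rational(-31, 20), Rational(215, 98)) = Rational(631, 980) ≈ 0.64388)
Pow(Pow(Add(F, V), 2), -1) = Pow(Pow(Add(-364, Rational(631, 980)), 2), -1) = Pow(Pow(Rational(-356089, 980), 2), -1) = Pow(Rational(126799375921, 960400), -1) = Rational(960400, 126799375921)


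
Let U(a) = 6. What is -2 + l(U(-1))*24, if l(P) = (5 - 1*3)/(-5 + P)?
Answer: 46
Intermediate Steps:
l(P) = 2/(-5 + P) (l(P) = (5 - 3)/(-5 + P) = 2/(-5 + P))
-2 + l(U(-1))*24 = -2 + (2/(-5 + 6))*24 = -2 + (2/1)*24 = -2 + (2*1)*24 = -2 + 2*24 = -2 + 48 = 46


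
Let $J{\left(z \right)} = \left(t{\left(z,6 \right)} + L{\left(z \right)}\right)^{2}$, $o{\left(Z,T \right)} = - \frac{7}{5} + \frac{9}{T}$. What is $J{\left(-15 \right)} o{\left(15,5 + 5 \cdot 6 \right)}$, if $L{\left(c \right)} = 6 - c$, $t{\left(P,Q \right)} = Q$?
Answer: $- \frac{5832}{7} \approx -833.14$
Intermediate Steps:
$o{\left(Z,T \right)} = - \frac{7}{5} + \frac{9}{T}$ ($o{\left(Z,T \right)} = \left(-7\right) \frac{1}{5} + \frac{9}{T} = - \frac{7}{5} + \frac{9}{T}$)
$J{\left(z \right)} = \left(12 - z\right)^{2}$ ($J{\left(z \right)} = \left(6 - \left(-6 + z\right)\right)^{2} = \left(12 - z\right)^{2}$)
$J{\left(-15 \right)} o{\left(15,5 + 5 \cdot 6 \right)} = \left(-12 - 15\right)^{2} \left(- \frac{7}{5} + \frac{9}{5 + 5 \cdot 6}\right) = \left(-27\right)^{2} \left(- \frac{7}{5} + \frac{9}{5 + 30}\right) = 729 \left(- \frac{7}{5} + \frac{9}{35}\right) = 729 \left(- \frac{8}{7}\right) = - \frac{5832}{7}$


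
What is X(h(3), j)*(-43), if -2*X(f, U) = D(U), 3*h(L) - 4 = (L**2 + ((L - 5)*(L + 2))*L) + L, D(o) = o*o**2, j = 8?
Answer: 11008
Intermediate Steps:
D(o) = o**3
h(L) = 4/3 + L/3 + L**2/3 + L*(-5 + L)*(2 + L)/3 (h(L) = 4/3 + ((L**2 + ((L - 5)*(L + 2))*L) + L)/3 = 4/3 + ((L**2 + ((-5 + L)*(2 + L))*L) + L)/3 = 4/3 + ((L**2 + L*(-5 + L)*(2 + L)) + L)/3 = 4/3 + (L + L**2 + L*(-5 + L)*(2 + L))/3 = 4/3 + (L/3 + L**2/3 + L*(-5 + L)*(2 + L)/3) = 4/3 + L/3 + L**2/3 + L*(-5 + L)*(2 + L)/3)
X(f, U) = -U**3/2
X(h(3), j)*(-43) = -1/2*8**3*(-43) = -1/2*512*(-43) = -256*(-43) = 11008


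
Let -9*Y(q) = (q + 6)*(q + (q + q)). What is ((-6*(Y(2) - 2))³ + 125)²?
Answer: 7277625481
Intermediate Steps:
Y(q) = -q*(6 + q)/3 (Y(q) = -(q + 6)*(q + (q + q))/9 = -(6 + q)*(q + 2*q)/9 = -(6 + q)*3*q/9 = -q*(6 + q)/3)
((-6*(Y(2) - 2))³ + 125)² = ((-6*(-⅓*2*(6 + 2) - 2))³ + 125)² = ((-6*(-⅓*2*8 - 2))³ + 125)² = ((-6*(-16/3 - 2))³ + 125)² = ((-6*(-22)/3)³ + 125)² = ((-2*(-22))³ + 125)² = (44³ + 125)² = (85184 + 125)² = 85309² = 7277625481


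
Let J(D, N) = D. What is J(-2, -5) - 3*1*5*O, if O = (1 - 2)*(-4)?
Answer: -62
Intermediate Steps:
O = 4 (O = -1*(-4) = 4)
J(-2, -5) - 3*1*5*O = -2 - 3*1*5*4 = -2 - 15*4 = -2 - 3*20 = -2 - 60 = -62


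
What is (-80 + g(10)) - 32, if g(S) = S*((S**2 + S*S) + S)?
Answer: 1988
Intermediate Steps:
g(S) = S*(S + 2*S**2) (g(S) = S*((S**2 + S**2) + S) = S*(2*S**2 + S) = S*(S + 2*S**2))
(-80 + g(10)) - 32 = (-80 + 10**2*(1 + 2*10)) - 32 = (-80 + 100*(1 + 20)) - 32 = (-80 + 100*21) - 32 = (-80 + 2100) - 32 = 2020 - 32 = 1988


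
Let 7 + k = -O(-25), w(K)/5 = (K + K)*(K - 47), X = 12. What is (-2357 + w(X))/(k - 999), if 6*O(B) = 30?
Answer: 6557/1011 ≈ 6.4857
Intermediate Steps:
O(B) = 5 (O(B) = (⅙)*30 = 5)
w(K) = 10*K*(-47 + K) (w(K) = 5*((K + K)*(K - 47)) = 5*((2*K)*(-47 + K)) = 5*(2*K*(-47 + K)) = 10*K*(-47 + K))
k = -12 (k = -7 - 1*5 = -7 - 5 = -12)
(-2357 + w(X))/(k - 999) = (-2357 + 10*12*(-47 + 12))/(-12 - 999) = (-2357 + 10*12*(-35))/(-1011) = (-2357 - 4200)*(-1/1011) = -6557*(-1/1011) = 6557/1011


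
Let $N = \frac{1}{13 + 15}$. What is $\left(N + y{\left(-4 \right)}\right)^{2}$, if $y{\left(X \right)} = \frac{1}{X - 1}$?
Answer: $\frac{529}{19600} \approx 0.02699$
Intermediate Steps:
$N = \frac{1}{28} \approx 0.035714$
$y{\left(X \right)} = \frac{1}{-1 + X}$
$\left(N + y{\left(-4 \right)}\right)^{2} = \left(\frac{1}{28} + \frac{1}{-1 - 4}\right)^{2} = \left(\frac{1}{28} + \frac{1}{-5}\right)^{2} = \left(\frac{1}{28} - \frac{1}{5}\right)^{2} = \left(- \frac{23}{140}\right)^{2} = \frac{529}{19600}$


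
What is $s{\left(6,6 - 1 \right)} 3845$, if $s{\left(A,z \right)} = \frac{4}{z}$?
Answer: $3076$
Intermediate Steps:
$s{\left(6,6 - 1 \right)} 3845 = \frac{4}{6 - 1} \cdot 3845 = \frac{4}{5} \cdot 3845 = 3076$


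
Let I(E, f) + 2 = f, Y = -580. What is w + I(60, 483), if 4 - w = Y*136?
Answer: 79365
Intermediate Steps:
I(E, f) = -2 + f
w = 78884 (w = 4 - (-580)*136 = 4 - 1*(-78880) = 4 + 78880 = 78884)
w + I(60, 483) = 78884 + (-2 + 483) = 78884 + 481 = 79365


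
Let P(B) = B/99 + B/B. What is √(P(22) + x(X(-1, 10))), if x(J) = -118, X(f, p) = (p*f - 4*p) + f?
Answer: I*√1051/3 ≈ 10.806*I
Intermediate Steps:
X(f, p) = f - 4*p + f*p (X(f, p) = (f*p - 4*p) + f = (-4*p + f*p) + f = f - 4*p + f*p)
P(B) = 1 + B/99 (P(B) = B*(1/99) + 1 = B/99 + 1 = 1 + B/99)
√(P(22) + x(X(-1, 10))) = √((1 + (1/99)*22) - 118) = √((1 + 2/9) - 118) = √(11/9 - 118) = √(-1051/9) = I*√1051/3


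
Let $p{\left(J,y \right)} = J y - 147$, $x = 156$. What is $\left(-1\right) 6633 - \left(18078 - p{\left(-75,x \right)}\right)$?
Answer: $-36558$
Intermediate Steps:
$p{\left(J,y \right)} = -147 + J y$
$\left(-1\right) 6633 - \left(18078 - p{\left(-75,x \right)}\right) = \left(-1\right) 6633 - \left(18078 - \left(-147 - 11700\right)\right) = -6633 - \left(18078 - \left(-147 - 11700\right)\right) = -6633 - \left(18078 - -11847\right) = -6633 - \left(18078 + 11847\right) = -6633 - 29925 = -36558$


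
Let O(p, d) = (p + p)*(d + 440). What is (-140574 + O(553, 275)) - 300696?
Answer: 349520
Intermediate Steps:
O(p, d) = 2*p*(440 + d) (O(p, d) = (2*p)*(440 + d) = 2*p*(440 + d))
(-140574 + O(553, 275)) - 300696 = (-140574 + 2*553*(440 + 275)) - 300696 = (-140574 + 2*553*715) - 300696 = (-140574 + 790790) - 300696 = 650216 - 300696 = 349520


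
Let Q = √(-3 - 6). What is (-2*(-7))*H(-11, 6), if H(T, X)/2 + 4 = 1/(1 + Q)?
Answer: -546/5 - 42*I/5 ≈ -109.2 - 8.4*I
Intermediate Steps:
Q = 3*I (Q = √(-9) = 3*I ≈ 3.0*I)
H(T, X) = -8 + (1 - 3*I)/5 (H(T, X) = -8 + 2/(1 + 3*I) = -8 + 2*((1 - 3*I)/10) = -8 + (1 - 3*I)/5)
(-2*(-7))*H(-11, 6) = (-2*(-7))*(-39/5 - 3*I/5) = 14*(-39/5 - 3*I/5) = -546/5 - 42*I/5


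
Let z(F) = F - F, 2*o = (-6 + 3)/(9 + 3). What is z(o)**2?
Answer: 0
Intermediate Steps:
o = -1/8 (o = ((-6 + 3)/(9 + 3))/2 = (-3/12)/2 = (-3*1/12)/2 = (1/2)*(-1/4) = -1/8 ≈ -0.12500)
z(F) = 0
z(o)**2 = 0**2 = 0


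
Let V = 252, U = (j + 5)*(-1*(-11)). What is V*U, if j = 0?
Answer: 13860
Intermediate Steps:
U = 55 (U = (0 + 5)*(-1*(-11)) = 5*11 = 55)
V*U = 252*55 = 13860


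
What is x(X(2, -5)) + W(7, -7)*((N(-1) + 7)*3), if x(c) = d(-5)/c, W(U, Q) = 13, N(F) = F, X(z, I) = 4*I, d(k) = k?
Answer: 937/4 ≈ 234.25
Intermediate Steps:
x(c) = -5/c
x(X(2, -5)) + W(7, -7)*((N(-1) + 7)*3) = -5/(4*(-5)) + 13*((-1 + 7)*3) = -5/(-20) + 13*(6*3) = -5*(-1/20) + 13*18 = 1/4 + 234 = 937/4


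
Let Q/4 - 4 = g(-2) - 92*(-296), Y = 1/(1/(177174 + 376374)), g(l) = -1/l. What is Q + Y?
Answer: 662494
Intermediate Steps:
Y = 553548 (Y = 1/(1/553548) = 553548)
Q = 108946 (Q = 16 + 4*(-1/(-2) - 92*(-296)) = 16 + 4*(-1*(-½) + 27232) = 16 + 4*(½ + 27232) = 16 + 4*(54465/2) = 16 + 108930 = 108946)
Q + Y = 108946 + 553548 = 662494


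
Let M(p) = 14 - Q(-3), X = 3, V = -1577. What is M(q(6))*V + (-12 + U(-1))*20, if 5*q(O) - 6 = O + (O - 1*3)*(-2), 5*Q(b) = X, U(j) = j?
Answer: -106959/5 ≈ -21392.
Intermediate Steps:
Q(b) = ⅗ (Q(b) = (⅕)*3 = ⅗)
q(O) = 12/5 - O/5 (q(O) = 6/5 + (O + (O - 1*3)*(-2))/5 = 6/5 + (O + (O - 3)*(-2))/5 = 6/5 + (O + (-3 + O)*(-2))/5 = 6/5 + (O + (6 - 2*O))/5 = 6/5 + (6 - O)/5 = 6/5 + (6/5 - O/5) = 12/5 - O/5)
M(p) = 67/5 (M(p) = 14 - 1*⅗ = 14 - ⅗ = 67/5)
M(q(6))*V + (-12 + U(-1))*20 = (67/5)*(-1577) + (-12 - 1)*20 = -105659/5 - 13*20 = -105659/5 - 260 = -106959/5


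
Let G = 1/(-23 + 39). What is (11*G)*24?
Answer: 33/2 ≈ 16.500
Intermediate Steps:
G = 1/16 ≈ 0.062500
(11*G)*24 = (11*(1/16))*24 = (11/16)*24 = 33/2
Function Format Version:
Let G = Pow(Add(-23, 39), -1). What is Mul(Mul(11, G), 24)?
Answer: Rational(33, 2) ≈ 16.500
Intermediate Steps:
G = Rational(1, 16) (G = Pow(16, -1) = Rational(1, 16) ≈ 0.062500)
Mul(Mul(11, G), 24) = Mul(Mul(11, Rational(1, 16)), 24) = Mul(Rational(11, 16), 24) = Rational(33, 2)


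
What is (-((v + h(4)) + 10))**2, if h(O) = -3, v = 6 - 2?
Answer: 121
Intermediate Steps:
v = 4
(-((v + h(4)) + 10))**2 = (-((4 - 3) + 10))**2 = (-(1 + 10))**2 = (-1*11)**2 = (-11)**2 = 121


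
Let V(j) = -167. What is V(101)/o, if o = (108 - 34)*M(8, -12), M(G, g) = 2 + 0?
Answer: -167/148 ≈ -1.1284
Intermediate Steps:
M(G, g) = 2
o = 148 (o = (108 - 34)*2 = 74*2 = 148)
V(101)/o = -167/148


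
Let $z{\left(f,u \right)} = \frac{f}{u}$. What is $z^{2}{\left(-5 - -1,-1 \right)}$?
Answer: $16$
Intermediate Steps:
$z^{2}{\left(-5 - -1,-1 \right)} = \left(\frac{-5 - -1}{-1}\right)^{2} = \left(\left(-5 + 1\right) \left(-1\right)\right)^{2} = \left(\left(-4\right) \left(-1\right)\right)^{2} = 4^{2} = 16$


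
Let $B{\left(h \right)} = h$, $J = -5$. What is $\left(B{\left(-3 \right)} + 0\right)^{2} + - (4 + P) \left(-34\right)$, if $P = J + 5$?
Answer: $145$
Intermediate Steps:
$P = 0$ ($P = -5 + 5 = 0$)
$\left(B{\left(-3 \right)} + 0\right)^{2} + - (4 + P) \left(-34\right) = \left(-3 + 0\right)^{2} + - (4 + 0) \left(-34\right) = \left(-3\right)^{2} + \left(-1\right) 4 \left(-34\right) = 9 - -136 = 9 + 136 = 145$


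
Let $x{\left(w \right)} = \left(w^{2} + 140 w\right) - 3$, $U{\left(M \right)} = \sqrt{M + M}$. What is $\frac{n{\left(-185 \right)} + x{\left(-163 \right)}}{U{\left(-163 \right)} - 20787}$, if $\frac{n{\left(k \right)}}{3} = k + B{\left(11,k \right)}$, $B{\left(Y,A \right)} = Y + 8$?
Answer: $- \frac{67516176}{432099695} - \frac{3248 i \sqrt{326}}{432099695} \approx -0.15625 - 0.00013572 i$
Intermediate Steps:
$U{\left(M \right)} = \sqrt{2} \sqrt{M}$ ($U{\left(M \right)} = \sqrt{2 M} = \sqrt{2} \sqrt{M}$)
$B{\left(Y,A \right)} = 8 + Y$
$x{\left(w \right)} = -3 + w^{2} + 140 w$
$n{\left(k \right)} = 57 + 3 k$ ($n{\left(k \right)} = 3 \left(k + \left(8 + 11\right)\right) = 3 \left(k + 19\right) = 3 \left(19 + k\right) = 57 + 3 k$)
$\frac{n{\left(-185 \right)} + x{\left(-163 \right)}}{U{\left(-163 \right)} - 20787} = \frac{\left(57 + 3 \left(-185\right)\right) + \left(-3 + \left(-163\right)^{2} + 140 \left(-163\right)\right)}{\sqrt{2} \sqrt{-163} - 20787} = \frac{\left(57 - 555\right) - -3746}{\sqrt{2} i \sqrt{163} - 20787} = \frac{-498 + 3746}{i \sqrt{326} - 20787} = \frac{3248}{-20787 + i \sqrt{326}}$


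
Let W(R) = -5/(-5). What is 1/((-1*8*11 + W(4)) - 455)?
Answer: -1/542 ≈ -0.0018450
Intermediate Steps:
W(R) = 1 (W(R) = -5*(-⅕) = 1)
1/((-1*8*11 + W(4)) - 455) = 1/((-1*8*11 + 1) - 455) = 1/((-8*11 + 1) - 455) = 1/((-88 + 1) - 455) = 1/(-87 - 455) = 1/(-542) = -1/542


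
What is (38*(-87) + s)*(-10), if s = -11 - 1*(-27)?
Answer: 32900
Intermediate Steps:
s = 16 (s = -11 + 27 = 16)
(38*(-87) + s)*(-10) = (38*(-87) + 16)*(-10) = (-3306 + 16)*(-10) = -3290*(-10) = 32900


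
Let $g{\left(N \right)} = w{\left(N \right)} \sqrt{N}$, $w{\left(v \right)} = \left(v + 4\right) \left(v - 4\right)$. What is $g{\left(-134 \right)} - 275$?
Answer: $-275 + 17940 i \sqrt{134} \approx -275.0 + 2.0767 \cdot 10^{5} i$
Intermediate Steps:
$w{\left(v \right)} = \left(-4 + v\right) \left(4 + v\right)$ ($w{\left(v \right)} = \left(4 + v\right) \left(-4 + v\right) = \left(-4 + v\right) \left(4 + v\right)$)
$g{\left(N \right)} = \sqrt{N} \left(-16 + N^{2}\right)$ ($g{\left(N \right)} = \left(-16 + N^{2}\right) \sqrt{N} = \sqrt{N} \left(-16 + N^{2}\right)$)
$g{\left(-134 \right)} - 275 = \sqrt{-134} \left(-16 + \left(-134\right)^{2}\right) - 275 = i \sqrt{134} \left(-16 + 17956\right) - 275 = i \sqrt{134} \cdot 17940 - 275 = 17940 i \sqrt{134} - 275 = -275 + 17940 i \sqrt{134}$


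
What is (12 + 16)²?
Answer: 784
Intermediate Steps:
(12 + 16)² = 28² = 784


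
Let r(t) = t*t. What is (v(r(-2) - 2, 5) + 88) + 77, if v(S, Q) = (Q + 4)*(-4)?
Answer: 129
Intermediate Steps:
r(t) = t**2
v(S, Q) = -16 - 4*Q (v(S, Q) = (4 + Q)*(-4) = -16 - 4*Q)
(v(r(-2) - 2, 5) + 88) + 77 = ((-16 - 4*5) + 88) + 77 = ((-16 - 20) + 88) + 77 = (-36 + 88) + 77 = 52 + 77 = 129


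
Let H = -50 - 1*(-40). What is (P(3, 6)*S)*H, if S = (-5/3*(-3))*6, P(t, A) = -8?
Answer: 2400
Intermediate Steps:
H = -10 (H = -50 + 40 = -10)
S = 30 (S = (-5*1/3*(-3))*6 = -5/3*(-3)*6 = 5*6 = 30)
(P(3, 6)*S)*H = -8*30*(-10) = -240*(-10) = 2400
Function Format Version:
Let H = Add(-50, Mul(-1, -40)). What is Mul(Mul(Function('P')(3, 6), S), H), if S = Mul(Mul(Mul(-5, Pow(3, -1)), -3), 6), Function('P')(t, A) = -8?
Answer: 2400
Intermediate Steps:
H = -10 (H = Add(-50, 40) = -10)
S = 30 (S = Mul(Mul(Mul(-5, Rational(1, 3)), -3), 6) = Mul(Mul(Rational(-5, 3), -3), 6) = Mul(5, 6) = 30)
Mul(Mul(Function('P')(3, 6), S), H) = Mul(Mul(-8, 30), -10) = Mul(-240, -10) = 2400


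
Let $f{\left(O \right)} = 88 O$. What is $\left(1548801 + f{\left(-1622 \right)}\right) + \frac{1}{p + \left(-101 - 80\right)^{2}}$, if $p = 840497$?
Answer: $\frac{1227857509771}{873258} \approx 1.4061 \cdot 10^{6}$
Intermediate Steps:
$\left(1548801 + f{\left(-1622 \right)}\right) + \frac{1}{p + \left(-101 - 80\right)^{2}} = \left(1548801 + 88 \left(-1622\right)\right) + \frac{1}{840497 + \left(-101 - 80\right)^{2}} = \left(1548801 - 142736\right) + \frac{1}{840497 + \left(-181\right)^{2}} = 1406065 + \frac{1}{840497 + 32761} = 1406065 + \frac{1}{873258} = \frac{1227857509771}{873258}$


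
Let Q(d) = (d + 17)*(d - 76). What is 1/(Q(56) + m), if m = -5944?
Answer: -1/7404 ≈ -0.00013506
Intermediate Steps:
Q(d) = (-76 + d)*(17 + d) (Q(d) = (17 + d)*(-76 + d) = (-76 + d)*(17 + d))
1/(Q(56) + m) = 1/((-1292 + 56² - 59*56) - 5944) = 1/((-1292 + 3136 - 3304) - 5944) = 1/(-1460 - 5944) = 1/(-7404) = -1/7404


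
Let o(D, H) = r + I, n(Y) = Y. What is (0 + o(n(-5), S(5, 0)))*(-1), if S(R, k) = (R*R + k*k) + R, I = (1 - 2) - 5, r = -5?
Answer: 11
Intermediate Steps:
I = -6 (I = -1 - 5 = -6)
S(R, k) = R + R² + k² (S(R, k) = (R² + k²) + R = R + R² + k²)
o(D, H) = -11 (o(D, H) = -5 - 6 = -11)
(0 + o(n(-5), S(5, 0)))*(-1) = (0 - 11)*(-1) = -11*(-1) = 11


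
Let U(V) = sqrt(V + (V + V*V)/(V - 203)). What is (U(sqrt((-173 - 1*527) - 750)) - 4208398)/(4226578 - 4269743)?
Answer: 4208398/43165 - 2**(3/4)*sqrt(5)*29**(1/4)*sqrt((5*sqrt(58) + 101*I)/(203 - 5*I*sqrt(58)))/43165 ≈ 97.495 - 9.3914e-5*I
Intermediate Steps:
U(V) = sqrt(V + (V + V**2)/(-203 + V))
(U(sqrt((-173 - 1*527) - 750)) - 4208398)/(4226578 - 4269743) = (sqrt(2)*sqrt(sqrt((-173 - 1*527) - 750)*(-101 + sqrt((-173 - 1*527) - 750))/(-203 + sqrt((-173 - 1*527) - 750))) - 4208398)/(4226578 - 4269743) = (sqrt(2)*sqrt(sqrt((-173 - 527) - 750)*(-101 + sqrt((-173 - 527) - 750))/(-203 + sqrt((-173 - 527) - 750))) - 4208398)/(-43165) = (sqrt(2)*sqrt(sqrt(-700 - 750)*(-101 + sqrt(-700 - 750))/(-203 + sqrt(-700 - 750))) - 4208398)*(-1/43165) = (sqrt(2)*sqrt(sqrt(-1450)*(-101 + sqrt(-1450))/(-203 + sqrt(-1450))) - 4208398)*(-1/43165) = (sqrt(2)*sqrt((5*I*sqrt(58))*(-101 + 5*I*sqrt(58))/(-203 + 5*I*sqrt(58))) - 4208398)*(-1/43165) = (sqrt(2)*sqrt(5*I*sqrt(58)*(-101 + 5*I*sqrt(58))/(-203 + 5*I*sqrt(58))) - 4208398)*(-1/43165) = (sqrt(2)*(sqrt(5)*58**(1/4)*sqrt(I*(-101 + 5*I*sqrt(58))/(-203 + 5*I*sqrt(58)))) - 4208398)*(-1/43165) = (2**(3/4)*sqrt(5)*29**(1/4)*sqrt(I*(-101 + 5*I*sqrt(58))/(-203 + 5*I*sqrt(58))) - 4208398)*(-1/43165) = (-4208398 + 2**(3/4)*sqrt(5)*29**(1/4)*sqrt(I*(-101 + 5*I*sqrt(58))/(-203 + 5*I*sqrt(58))))*(-1/43165) = 4208398/43165 - 2**(3/4)*sqrt(5)*29**(1/4)*sqrt(I*(-101 + 5*I*sqrt(58))/(-203 + 5*I*sqrt(58)))/43165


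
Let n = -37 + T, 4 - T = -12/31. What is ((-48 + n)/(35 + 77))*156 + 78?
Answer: -4251/124 ≈ -34.282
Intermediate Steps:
T = 136/31 (T = 4 - (-12)/31 = 4 - 1*(-12/31) = 4 + 12/31 = 136/31 ≈ 4.3871)
n = -1011/31 (n = -37 + 136/31 = -1011/31 ≈ -32.613)
((-48 + n)/(35 + 77))*156 + 78 = ((-48 - 1011/31)/(35 + 77))*156 + 78 = -2499/31/112*156 + 78 = -2499/31*1/112*156 + 78 = -357/496*156 + 78 = -13923/124 + 78 = -4251/124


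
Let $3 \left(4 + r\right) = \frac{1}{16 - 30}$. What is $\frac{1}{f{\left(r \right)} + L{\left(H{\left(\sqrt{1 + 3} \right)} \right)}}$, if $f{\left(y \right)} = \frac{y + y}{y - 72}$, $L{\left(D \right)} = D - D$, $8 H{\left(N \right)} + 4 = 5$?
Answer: $\frac{3193}{338} \approx 9.4467$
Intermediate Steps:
$H{\left(N \right)} = \frac{1}{8}$ ($H{\left(N \right)} = - \frac{1}{2} + \frac{1}{8} \cdot 5 = - \frac{1}{2} + \frac{5}{8} = \frac{1}{8}$)
$L{\left(D \right)} = 0$
$r = - \frac{169}{42}$ ($r = -4 + \frac{1}{3 \left(16 - 30\right)} = -4 + \frac{1}{3 \left(-14\right)} = -4 + \frac{1}{3} \left(- \frac{1}{14}\right) = -4 - \frac{1}{42} = - \frac{169}{42} \approx -4.0238$)
$f{\left(y \right)} = \frac{2 y}{-72 + y}$
$\frac{1}{f{\left(r \right)} + L{\left(H{\left(\sqrt{1 + 3} \right)} \right)}} = \frac{1}{2 \left(- \frac{169}{42}\right) \frac{1}{-72 - \frac{169}{42}} + 0} = \frac{1}{2 \left(- \frac{169}{42}\right) \frac{1}{- \frac{3193}{42}} + 0} = \frac{1}{2 \left(- \frac{169}{42}\right) \left(- \frac{42}{3193}\right) + 0} = \frac{1}{\frac{338}{3193} + 0} = \frac{1}{\frac{338}{3193}} = \frac{3193}{338}$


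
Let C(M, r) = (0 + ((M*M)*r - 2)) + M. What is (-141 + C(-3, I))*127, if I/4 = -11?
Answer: -68834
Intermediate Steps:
I = -44 (I = 4*(-11) = -44)
C(M, r) = -2 + M + r*M**2 (C(M, r) = (0 + (M**2*r - 2)) + M = (0 + (r*M**2 - 2)) + M = (0 + (-2 + r*M**2)) + M = (-2 + r*M**2) + M = -2 + M + r*M**2)
(-141 + C(-3, I))*127 = (-141 + (-2 - 3 - 44*(-3)**2))*127 = (-141 + (-2 - 3 - 44*9))*127 = (-141 + (-2 - 3 - 396))*127 = (-141 - 401)*127 = -542*127 = -68834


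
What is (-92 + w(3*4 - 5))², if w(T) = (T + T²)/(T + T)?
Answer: 7744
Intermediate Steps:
w(T) = (T + T²)/(2*T) (w(T) = (T + T²)/((2*T)) = (T + T²)*(1/(2*T)) = (T + T²)/(2*T))
(-92 + w(3*4 - 5))² = (-92 + (½ + (3*4 - 5)/2))² = (-92 + (½ + (12 - 5)/2))² = (-92 + (½ + (½)*7))² = (-92 + (½ + 7/2))² = (-92 + 4)² = (-88)² = 7744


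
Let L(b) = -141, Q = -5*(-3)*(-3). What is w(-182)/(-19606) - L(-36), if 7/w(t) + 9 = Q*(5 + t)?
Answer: 21993932369/155985336 ≈ 141.00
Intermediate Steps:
Q = -45 (Q = 15*(-3) = -45)
w(t) = 7/(-234 - 45*t) (w(t) = 7/(-9 - 45*(5 + t)) = 7/(-9 + (-225 - 45*t)) = 7/(-234 - 45*t))
w(-182)/(-19606) - L(-36) = -7/(234 + 45*(-182))/(-19606) - 1*(-141) = -7/(234 - 8190)*(-1/19606) + 141 = -7/(-7956)*(-1/19606) + 141 = -7*(-1/7956)*(-1/19606) + 141 = (7/7956)*(-1/19606) + 141 = -7/155985336 + 141 = 21993932369/155985336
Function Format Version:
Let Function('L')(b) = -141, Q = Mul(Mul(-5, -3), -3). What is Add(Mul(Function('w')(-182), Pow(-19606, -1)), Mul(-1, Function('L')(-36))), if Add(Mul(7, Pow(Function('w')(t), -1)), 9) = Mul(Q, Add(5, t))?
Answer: Rational(21993932369, 155985336) ≈ 141.00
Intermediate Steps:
Q = -45 (Q = Mul(15, -3) = -45)
Function('w')(t) = Mul(7, Pow(Add(-234, Mul(-45, t)), -1)) (Function('w')(t) = Mul(7, Pow(Add(-9, Mul(-45, Add(5, t))), -1)) = Mul(7, Pow(Add(-9, Add(-225, Mul(-45, t))), -1)) = Mul(7, Pow(Add(-234, Mul(-45, t)), -1)))
Add(Mul(Function('w')(-182), Pow(-19606, -1)), Mul(-1, Function('L')(-36))) = Add(Mul(Mul(-7, Pow(Add(234, Mul(45, -182)), -1)), Pow(-19606, -1)), Mul(-1, -141)) = Add(Mul(Mul(-7, Pow(Add(234, -8190), -1)), Rational(-1, 19606)), 141) = Add(Mul(Mul(-7, Pow(-7956, -1)), Rational(-1, 19606)), 141) = Add(Mul(Mul(-7, Rational(-1, 7956)), Rational(-1, 19606)), 141) = Add(Mul(Rational(7, 7956), Rational(-1, 19606)), 141) = Add(Rational(-7, 155985336), 141) = Rational(21993932369, 155985336)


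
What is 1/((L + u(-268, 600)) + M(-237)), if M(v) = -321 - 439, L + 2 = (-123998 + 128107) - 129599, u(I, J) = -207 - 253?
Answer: -1/126712 ≈ -7.8919e-6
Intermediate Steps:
u(I, J) = -460
L = -125492 (L = -2 + ((-123998 + 128107) - 129599) = -2 + (4109 - 129599) = -2 - 125490 = -125492)
M(v) = -760
1/((L + u(-268, 600)) + M(-237)) = 1/((-125492 - 460) - 760) = 1/(-125952 - 760) = 1/(-126712) = -1/126712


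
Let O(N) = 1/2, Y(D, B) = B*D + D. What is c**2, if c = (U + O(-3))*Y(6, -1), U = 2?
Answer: 0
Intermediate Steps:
Y(D, B) = D + B*D
O(N) = 1/2
c = 0 (c = (2 + 1/2)*(6*(1 - 1)) = 5*(6*0)/2 = (5/2)*0 = 0)
c**2 = 0**2 = 0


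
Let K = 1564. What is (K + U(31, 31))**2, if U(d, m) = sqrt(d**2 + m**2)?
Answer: 2448018 + 96968*sqrt(2) ≈ 2.5852e+6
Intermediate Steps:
(K + U(31, 31))**2 = (1564 + sqrt(31**2 + 31**2))**2 = (1564 + sqrt(961 + 961))**2 = (1564 + sqrt(1922))**2 = (1564 + 31*sqrt(2))**2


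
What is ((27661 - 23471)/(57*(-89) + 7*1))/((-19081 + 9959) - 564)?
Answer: 2095/24534638 ≈ 8.5389e-5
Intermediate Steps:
((27661 - 23471)/(57*(-89) + 7*1))/((-19081 + 9959) - 564) = (4190/(-5073 + 7))/(-9122 - 564) = (4190/(-5066))/(-9686) = (4190*(-1/5066))*(-1/9686) = -2095/2533*(-1/9686) = 2095/24534638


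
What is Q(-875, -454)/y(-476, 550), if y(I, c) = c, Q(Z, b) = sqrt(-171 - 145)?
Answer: I*sqrt(79)/275 ≈ 0.032321*I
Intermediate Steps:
Q(Z, b) = 2*I*sqrt(79) (Q(Z, b) = sqrt(-316) = 2*I*sqrt(79))
Q(-875, -454)/y(-476, 550) = (2*I*sqrt(79))/550 = (2*I*sqrt(79))*(1/550) = I*sqrt(79)/275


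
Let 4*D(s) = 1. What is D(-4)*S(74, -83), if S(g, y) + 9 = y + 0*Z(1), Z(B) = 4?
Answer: -23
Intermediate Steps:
D(s) = 1/4 (D(s) = (1/4)*1 = 1/4)
S(g, y) = -9 + y (S(g, y) = -9 + (y + 0*4) = -9 + (y + 0) = -9 + y)
D(-4)*S(74, -83) = (-9 - 83)/4 = (1/4)*(-92) = -23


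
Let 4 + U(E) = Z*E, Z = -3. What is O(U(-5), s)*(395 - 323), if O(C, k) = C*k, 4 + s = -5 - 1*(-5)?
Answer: -3168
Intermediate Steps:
s = -4 (s = -4 + (-5 - 1*(-5)) = -4 + (-5 + 5) = -4 + 0 = -4)
U(E) = -4 - 3*E
O(U(-5), s)*(395 - 323) = ((-4 - 3*(-5))*(-4))*(395 - 323) = ((-4 + 15)*(-4))*72 = (11*(-4))*72 = -44*72 = -3168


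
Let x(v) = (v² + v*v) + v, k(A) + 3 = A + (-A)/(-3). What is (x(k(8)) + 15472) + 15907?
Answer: 283538/9 ≈ 31504.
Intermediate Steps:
k(A) = -3 + 4*A/3 (k(A) = -3 + (A + (-A)/(-3)) = -3 + (A - (-1)*A/3) = -3 + (A + A/3) = -3 + 4*A/3)
x(v) = v + 2*v² (x(v) = (v² + v²) + v = 2*v² + v = v + 2*v²)
(x(k(8)) + 15472) + 15907 = ((-3 + (4/3)*8)*(1 + 2*(-3 + (4/3)*8)) + 15472) + 15907 = ((-3 + 32/3)*(1 + 2*(-3 + 32/3)) + 15472) + 15907 = (23*(1 + 2*(23/3))/3 + 15472) + 15907 = (23*(1 + 46/3)/3 + 15472) + 15907 = ((23/3)*(49/3) + 15472) + 15907 = (1127/9 + 15472) + 15907 = 140375/9 + 15907 = 283538/9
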